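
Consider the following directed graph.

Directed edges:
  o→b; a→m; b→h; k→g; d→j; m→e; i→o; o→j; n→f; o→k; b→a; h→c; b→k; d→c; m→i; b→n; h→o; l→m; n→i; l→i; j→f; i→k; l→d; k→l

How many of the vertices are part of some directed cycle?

9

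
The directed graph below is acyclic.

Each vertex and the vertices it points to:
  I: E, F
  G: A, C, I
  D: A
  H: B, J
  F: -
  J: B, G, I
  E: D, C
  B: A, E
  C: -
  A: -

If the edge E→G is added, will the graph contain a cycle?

Yes

Adding E→G creates a cycle iff G can already reach E.
Path from G: G → I → E.
So G → … → E → G is a cycle.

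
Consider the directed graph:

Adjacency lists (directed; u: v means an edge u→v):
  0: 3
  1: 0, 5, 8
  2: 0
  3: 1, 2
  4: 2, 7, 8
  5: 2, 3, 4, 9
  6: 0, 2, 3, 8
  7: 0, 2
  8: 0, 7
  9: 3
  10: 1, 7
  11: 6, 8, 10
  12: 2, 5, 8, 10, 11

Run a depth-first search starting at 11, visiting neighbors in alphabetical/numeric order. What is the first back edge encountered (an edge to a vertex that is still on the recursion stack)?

1→0

DFS from 11 (visiting neighbors in alphabetical/numeric order); mark gray on enter, black on exit:
11 gray
  6 gray
    0 gray
      3 gray
        1 gray
          1→0: 0 is gray → back edge
First back edge: 1 → 0.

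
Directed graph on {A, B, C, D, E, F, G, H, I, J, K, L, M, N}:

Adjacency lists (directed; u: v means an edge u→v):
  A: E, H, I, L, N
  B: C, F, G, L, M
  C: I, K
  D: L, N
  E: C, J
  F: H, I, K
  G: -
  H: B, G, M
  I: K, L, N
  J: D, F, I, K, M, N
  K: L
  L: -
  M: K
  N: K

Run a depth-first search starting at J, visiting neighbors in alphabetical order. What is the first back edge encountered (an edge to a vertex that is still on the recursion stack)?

B->F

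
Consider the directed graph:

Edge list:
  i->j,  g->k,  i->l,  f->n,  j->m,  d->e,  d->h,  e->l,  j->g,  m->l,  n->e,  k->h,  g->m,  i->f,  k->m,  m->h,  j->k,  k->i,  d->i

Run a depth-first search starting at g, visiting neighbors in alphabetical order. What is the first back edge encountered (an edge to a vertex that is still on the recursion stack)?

DFS from g (visiting neighbors in alphabetical order); mark gray on enter, black on exit:
g gray
  k gray
    h gray
    h black
    i gray
      f gray
        n gray
          e gray
            l gray
            l black
          e black
        n black
      f black
      j gray
        j→g: g is gray → back edge
First back edge: j → g.

j->g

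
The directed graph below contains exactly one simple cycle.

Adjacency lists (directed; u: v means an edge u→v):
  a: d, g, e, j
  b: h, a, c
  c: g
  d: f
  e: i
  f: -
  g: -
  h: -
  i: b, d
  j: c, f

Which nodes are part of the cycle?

DFS with gray/black marking from i:
i gray
  b gray
    h gray
    h black
    a gray
      d gray
        f gray
        f black
      d black
      g gray
      g black
      e gray
        e→i: i is gray → back edge
Back edge closes the cycle i → b → a → e → i; its vertices are {a, b, e, i}.

a, b, e, i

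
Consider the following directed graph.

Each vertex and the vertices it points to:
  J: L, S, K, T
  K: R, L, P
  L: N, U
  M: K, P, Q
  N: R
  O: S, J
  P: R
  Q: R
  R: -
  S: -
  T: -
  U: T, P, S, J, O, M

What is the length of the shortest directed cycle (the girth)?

For each vertex v, BFS finds the shortest path from v back to v.
The shortest such closed walk is U → J → L → U, length 3.

3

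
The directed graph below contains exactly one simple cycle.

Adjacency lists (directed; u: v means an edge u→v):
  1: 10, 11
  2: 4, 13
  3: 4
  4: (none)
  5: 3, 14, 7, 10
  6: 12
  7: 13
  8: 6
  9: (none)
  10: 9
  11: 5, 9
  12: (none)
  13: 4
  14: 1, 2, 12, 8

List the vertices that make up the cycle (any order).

DFS with gray/black marking from 5:
5 gray
  3 gray
    4 gray
    4 black
  3 black
  14 gray
    1 gray
      10 gray
        9 gray
        9 black
      10 black
      11 gray
        11→5: 5 is gray → back edge
Back edge closes the cycle 5 → 14 → 1 → 11 → 5; its vertices are {1, 5, 11, 14}.

1, 5, 11, 14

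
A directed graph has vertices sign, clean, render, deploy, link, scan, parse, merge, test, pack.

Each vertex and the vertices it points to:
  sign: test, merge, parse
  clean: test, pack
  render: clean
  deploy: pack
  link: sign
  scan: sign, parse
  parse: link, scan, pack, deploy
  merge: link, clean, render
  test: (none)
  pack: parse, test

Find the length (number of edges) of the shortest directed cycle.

For each vertex v, BFS finds the shortest path from v back to v.
The shortest such closed walk is scan → parse → scan, length 2.

2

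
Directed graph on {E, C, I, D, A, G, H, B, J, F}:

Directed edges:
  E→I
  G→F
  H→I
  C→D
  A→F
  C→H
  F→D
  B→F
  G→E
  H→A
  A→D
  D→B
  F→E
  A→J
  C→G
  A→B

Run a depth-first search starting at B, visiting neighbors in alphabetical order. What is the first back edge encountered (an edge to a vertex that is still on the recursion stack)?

D->B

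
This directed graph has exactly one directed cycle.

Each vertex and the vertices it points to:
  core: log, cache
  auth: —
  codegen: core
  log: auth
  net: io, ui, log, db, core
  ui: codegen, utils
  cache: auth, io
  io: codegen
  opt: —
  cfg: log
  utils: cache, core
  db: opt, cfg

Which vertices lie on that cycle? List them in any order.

DFS with gray/black marking from codegen:
codegen gray
  core gray
    log gray
      auth gray
      auth black
    log black
    cache gray
      cache→auth: auth black — skip
      io gray
        io→codegen: codegen is gray → back edge
Back edge closes the cycle codegen → core → cache → io → codegen; its vertices are {io, core, cache, codegen}.

io, core, cache, codegen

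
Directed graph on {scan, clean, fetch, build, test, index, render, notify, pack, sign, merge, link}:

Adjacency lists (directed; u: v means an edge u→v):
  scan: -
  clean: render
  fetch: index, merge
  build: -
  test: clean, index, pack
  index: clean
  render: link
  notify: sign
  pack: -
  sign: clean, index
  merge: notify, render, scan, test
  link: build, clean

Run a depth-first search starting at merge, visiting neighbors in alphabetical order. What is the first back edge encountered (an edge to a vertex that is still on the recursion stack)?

link->clean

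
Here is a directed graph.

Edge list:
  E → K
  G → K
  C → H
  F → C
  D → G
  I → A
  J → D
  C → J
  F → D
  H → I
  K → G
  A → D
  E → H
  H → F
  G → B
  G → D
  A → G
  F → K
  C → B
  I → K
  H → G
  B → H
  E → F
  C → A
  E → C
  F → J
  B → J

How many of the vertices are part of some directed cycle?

A vertex is on a directed cycle iff it belongs to a strongly connected component of size ≥ 2 (or has a self-loop).
The vertices on cycles are {A, B, C, D, F, G, H, I, J, K} — 10 in total.

10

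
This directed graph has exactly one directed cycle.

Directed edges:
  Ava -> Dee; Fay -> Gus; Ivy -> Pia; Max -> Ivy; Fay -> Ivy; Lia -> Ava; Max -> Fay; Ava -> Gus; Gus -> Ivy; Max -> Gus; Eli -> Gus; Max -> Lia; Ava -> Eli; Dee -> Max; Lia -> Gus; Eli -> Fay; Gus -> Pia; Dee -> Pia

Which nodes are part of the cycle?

DFS with gray/black marking from Ava:
Ava gray
  Gus gray
    Ivy gray
      Pia gray
      Pia black
    Ivy black
    Gus→Pia: Pia black — skip
  Gus black
  Eli gray
    Eli→Gus: Gus black — skip
    Fay gray
      Fay→Gus: Gus black — skip
      Fay→Ivy: Ivy black — skip
    Fay black
  Eli black
  Dee gray
    Dee→Pia: Pia black — skip
    Max gray
      Max→Fay: Fay black — skip
      Max→Gus: Gus black — skip
      Max→Ivy: Ivy black — skip
      Lia gray
        Lia→Gus: Gus black — skip
        Lia→Ava: Ava is gray → back edge
Back edge closes the cycle Ava → Dee → Max → Lia → Ava; its vertices are {Ava, Dee, Lia, Max}.

Ava, Dee, Lia, Max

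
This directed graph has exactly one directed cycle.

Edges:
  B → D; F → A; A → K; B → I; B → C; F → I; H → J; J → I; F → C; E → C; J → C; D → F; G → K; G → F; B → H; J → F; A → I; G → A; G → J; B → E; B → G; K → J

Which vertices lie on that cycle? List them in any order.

A, F, J, K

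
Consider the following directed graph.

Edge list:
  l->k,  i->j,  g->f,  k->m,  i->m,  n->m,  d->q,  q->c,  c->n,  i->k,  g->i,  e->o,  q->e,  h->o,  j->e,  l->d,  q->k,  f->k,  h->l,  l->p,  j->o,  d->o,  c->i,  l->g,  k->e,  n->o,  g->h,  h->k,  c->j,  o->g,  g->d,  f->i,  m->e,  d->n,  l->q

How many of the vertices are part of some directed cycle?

14

A vertex is on a directed cycle iff it belongs to a strongly connected component of size ≥ 2 (or has a self-loop).
The vertices on cycles are {c, d, e, f, g, h, i, j, k, l, m, n, o, q} — 14 in total.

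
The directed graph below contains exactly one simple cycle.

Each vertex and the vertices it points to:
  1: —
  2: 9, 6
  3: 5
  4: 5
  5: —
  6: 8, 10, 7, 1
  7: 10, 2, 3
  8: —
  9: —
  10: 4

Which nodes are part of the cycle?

2, 6, 7

DFS with gray/black marking from 7:
7 gray
  10 gray
    4 gray
      5 gray
      5 black
    4 black
  10 black
  2 gray
    9 gray
    9 black
    6 gray
      8 gray
      8 black
      6→10: 10 black — skip
      6→7: 7 is gray → back edge
Back edge closes the cycle 7 → 2 → 6 → 7; its vertices are {2, 6, 7}.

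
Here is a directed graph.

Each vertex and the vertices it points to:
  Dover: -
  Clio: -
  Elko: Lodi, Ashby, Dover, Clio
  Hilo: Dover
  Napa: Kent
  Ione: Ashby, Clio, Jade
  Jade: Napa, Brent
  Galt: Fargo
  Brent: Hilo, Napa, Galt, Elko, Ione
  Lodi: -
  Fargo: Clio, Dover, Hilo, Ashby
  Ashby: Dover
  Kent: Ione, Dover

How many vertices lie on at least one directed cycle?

5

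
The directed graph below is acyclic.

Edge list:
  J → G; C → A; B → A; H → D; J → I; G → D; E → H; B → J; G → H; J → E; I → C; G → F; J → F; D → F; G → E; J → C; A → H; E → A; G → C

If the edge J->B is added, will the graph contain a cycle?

Adding J→B creates a cycle iff B can already reach J.
Path from B: B → J.
So B → … → J → B is a cycle.

Yes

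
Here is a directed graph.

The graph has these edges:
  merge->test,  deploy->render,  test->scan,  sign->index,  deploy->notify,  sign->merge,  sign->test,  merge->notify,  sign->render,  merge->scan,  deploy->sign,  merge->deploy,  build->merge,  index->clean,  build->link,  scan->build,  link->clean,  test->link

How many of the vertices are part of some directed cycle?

A vertex is on a directed cycle iff it belongs to a strongly connected component of size ≥ 2 (or has a self-loop).
The vertices on cycles are {scan, sign, test, build, merge, deploy} — 6 in total.

6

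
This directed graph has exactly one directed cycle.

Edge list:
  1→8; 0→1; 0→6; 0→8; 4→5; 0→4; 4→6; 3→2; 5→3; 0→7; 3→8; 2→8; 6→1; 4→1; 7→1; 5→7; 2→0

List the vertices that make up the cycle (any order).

DFS with gray/black marking from 2:
2 gray
  8 gray
  8 black
  0 gray
    6 gray
      1 gray
        1→8: 8 black — skip
      1 black
    6 black
    4 gray
      5 gray
        3 gray
          3→8: 8 black — skip
          3→2: 2 is gray → back edge
Back edge closes the cycle 2 → 0 → 4 → 5 → 3 → 2; its vertices are {0, 2, 3, 4, 5}.

0, 2, 3, 4, 5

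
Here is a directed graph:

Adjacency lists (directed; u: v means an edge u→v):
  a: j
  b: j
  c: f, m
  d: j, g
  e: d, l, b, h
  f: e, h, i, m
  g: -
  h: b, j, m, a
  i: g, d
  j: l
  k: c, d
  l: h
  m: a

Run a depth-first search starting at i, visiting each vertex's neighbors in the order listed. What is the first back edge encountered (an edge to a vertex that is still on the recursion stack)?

b->j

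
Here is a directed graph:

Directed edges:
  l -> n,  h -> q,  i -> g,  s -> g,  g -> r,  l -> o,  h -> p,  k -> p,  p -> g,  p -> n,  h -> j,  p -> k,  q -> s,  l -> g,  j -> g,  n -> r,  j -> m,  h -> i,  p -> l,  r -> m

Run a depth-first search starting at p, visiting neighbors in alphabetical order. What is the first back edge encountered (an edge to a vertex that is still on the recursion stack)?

k->p

DFS from p (visiting neighbors in alphabetical order); mark gray on enter, black on exit:
p gray
  g gray
    r gray
      m gray
      m black
    r black
  g black
  k gray
    k→p: p is gray → back edge
First back edge: k → p.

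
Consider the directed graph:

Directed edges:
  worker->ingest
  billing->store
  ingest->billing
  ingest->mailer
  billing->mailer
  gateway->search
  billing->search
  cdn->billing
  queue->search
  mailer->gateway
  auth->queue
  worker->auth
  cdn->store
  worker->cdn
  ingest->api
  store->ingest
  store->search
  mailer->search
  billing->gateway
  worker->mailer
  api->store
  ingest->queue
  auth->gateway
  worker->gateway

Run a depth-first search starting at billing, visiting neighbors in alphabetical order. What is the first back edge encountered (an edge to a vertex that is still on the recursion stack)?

DFS from billing (visiting neighbors in alphabetical order); mark gray on enter, black on exit:
billing gray
  gateway gray
    search gray
    search black
  gateway black
  mailer gray
    mailer→gateway: gateway black — skip
    mailer→search: search black — skip
  mailer black
  billing→search: search black — skip
  store gray
    ingest gray
      api gray
        api→store: store is gray → back edge
First back edge: api → store.

api->store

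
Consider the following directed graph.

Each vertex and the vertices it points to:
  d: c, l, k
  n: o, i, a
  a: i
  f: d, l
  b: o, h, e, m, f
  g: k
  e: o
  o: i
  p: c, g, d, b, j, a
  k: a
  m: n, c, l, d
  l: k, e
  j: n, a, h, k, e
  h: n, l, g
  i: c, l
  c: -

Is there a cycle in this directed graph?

Yes

DFS with white/gray/black marking, starting from b:
b gray
  o gray
    i gray
      c gray
      c black
      l gray
        k gray
          a gray
            a→i: i is gray → back edge
Back edge found, so a cycle exists: i → l → k → a → i.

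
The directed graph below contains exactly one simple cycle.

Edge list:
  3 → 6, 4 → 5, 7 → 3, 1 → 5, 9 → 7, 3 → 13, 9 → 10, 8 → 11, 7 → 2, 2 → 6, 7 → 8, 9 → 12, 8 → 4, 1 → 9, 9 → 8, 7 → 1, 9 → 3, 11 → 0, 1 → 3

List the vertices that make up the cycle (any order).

DFS with gray/black marking from 7:
7 gray
  8 gray
    4 gray
      5 gray
      5 black
    4 black
    11 gray
      0 gray
      0 black
    11 black
  8 black
  3 gray
    6 gray
    6 black
    13 gray
    13 black
  3 black
  1 gray
    1→5: 5 black — skip
    1→3: 3 black — skip
    9 gray
      9→3: 3 black — skip
      9→7: 7 is gray → back edge
Back edge closes the cycle 7 → 1 → 9 → 7; its vertices are {1, 7, 9}.

1, 7, 9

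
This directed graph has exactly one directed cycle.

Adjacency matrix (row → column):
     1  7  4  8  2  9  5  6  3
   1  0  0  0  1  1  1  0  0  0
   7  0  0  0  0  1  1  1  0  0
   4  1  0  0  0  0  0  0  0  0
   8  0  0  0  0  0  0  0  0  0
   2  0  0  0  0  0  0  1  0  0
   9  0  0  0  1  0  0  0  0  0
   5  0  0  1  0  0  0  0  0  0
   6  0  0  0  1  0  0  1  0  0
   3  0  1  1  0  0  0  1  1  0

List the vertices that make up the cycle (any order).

DFS with gray/black marking from 4:
4 gray
  1 gray
    9 gray
      8 gray
      8 black
    9 black
    1→8: 8 black — skip
    2 gray
      5 gray
        5→4: 4 is gray → back edge
Back edge closes the cycle 4 → 1 → 2 → 5 → 4; its vertices are {1, 2, 4, 5}.

1, 2, 4, 5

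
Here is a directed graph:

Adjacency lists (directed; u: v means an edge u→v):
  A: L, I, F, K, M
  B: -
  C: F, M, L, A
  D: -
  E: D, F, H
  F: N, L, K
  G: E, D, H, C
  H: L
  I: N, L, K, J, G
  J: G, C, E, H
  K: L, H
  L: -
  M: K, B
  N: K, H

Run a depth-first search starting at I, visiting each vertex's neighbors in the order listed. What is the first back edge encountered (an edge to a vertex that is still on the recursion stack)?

DFS from I (visiting each vertex's neighbors in the order listed); mark gray on enter, black on exit:
I gray
  N gray
    K gray
      L gray
      L black
      H gray
        H→L: L black — skip
      H black
    K black
    N→H: H black — skip
  N black
  I→L: L black — skip
  I→K: K black — skip
  J gray
    G gray
      E gray
        D gray
        D black
        F gray
          F→N: N black — skip
          F→L: L black — skip
          F→K: K black — skip
        F black
        E→H: H black — skip
      E black
      G→D: D black — skip
      G→H: H black — skip
      C gray
        C→F: F black — skip
        M gray
          M→K: K black — skip
          B gray
          B black
        M black
        C→L: L black — skip
        A gray
          A→L: L black — skip
          A→I: I is gray → back edge
First back edge: A → I.

A→I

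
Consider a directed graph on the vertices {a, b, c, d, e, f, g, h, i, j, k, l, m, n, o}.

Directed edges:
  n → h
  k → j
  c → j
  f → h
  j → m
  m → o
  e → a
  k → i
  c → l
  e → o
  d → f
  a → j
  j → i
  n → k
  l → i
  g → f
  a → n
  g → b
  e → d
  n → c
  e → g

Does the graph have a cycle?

No

DFS with white/gray/black marking, starting from m:
m gray
  o gray
  o black
m black
a gray
  j gray
    i gray
    i black
    j→m: m black — skip
  j black
  n gray
    h gray
    h black
    k gray
      k→j: j black — skip
      k→i: i black — skip
    k black
    c gray
      l gray
        l→i: i black — skip
      l black
      c→j: j black — skip
    c black
  n black
a black
b gray
b black
d gray
  f gray
    f→h: h black — skip
  f black
d black
e gray
  e→a: a black — skip
  g gray
    g→f: f black — skip
    g→b: b black — skip
  g black
  e→d: d black — skip
  e→o: o black — skip
e black
Every edge goes to a white or black vertex — no back edge, so the graph is acyclic.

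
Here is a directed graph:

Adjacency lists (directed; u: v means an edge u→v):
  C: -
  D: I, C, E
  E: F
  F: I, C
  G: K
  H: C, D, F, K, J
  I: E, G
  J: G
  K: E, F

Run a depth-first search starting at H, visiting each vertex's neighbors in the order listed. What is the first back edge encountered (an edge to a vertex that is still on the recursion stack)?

F->I

DFS from H (visiting each vertex's neighbors in the order listed); mark gray on enter, black on exit:
H gray
  C gray
  C black
  D gray
    I gray
      E gray
        F gray
          F→I: I is gray → back edge
First back edge: F → I.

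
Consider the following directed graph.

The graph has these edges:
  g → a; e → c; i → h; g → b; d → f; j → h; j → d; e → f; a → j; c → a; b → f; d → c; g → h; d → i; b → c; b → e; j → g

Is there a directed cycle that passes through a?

Yes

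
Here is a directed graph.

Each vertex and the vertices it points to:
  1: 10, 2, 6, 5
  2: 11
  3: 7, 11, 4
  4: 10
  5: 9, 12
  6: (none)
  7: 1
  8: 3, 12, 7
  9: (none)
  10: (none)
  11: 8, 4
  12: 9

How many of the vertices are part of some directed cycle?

6

A vertex is on a directed cycle iff it belongs to a strongly connected component of size ≥ 2 (or has a self-loop).
The vertices on cycles are {1, 2, 3, 7, 8, 11} — 6 in total.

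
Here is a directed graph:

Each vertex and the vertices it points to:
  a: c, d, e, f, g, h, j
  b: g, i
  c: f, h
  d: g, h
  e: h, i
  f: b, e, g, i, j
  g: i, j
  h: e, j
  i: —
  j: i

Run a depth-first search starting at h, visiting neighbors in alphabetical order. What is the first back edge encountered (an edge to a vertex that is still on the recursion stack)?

e->h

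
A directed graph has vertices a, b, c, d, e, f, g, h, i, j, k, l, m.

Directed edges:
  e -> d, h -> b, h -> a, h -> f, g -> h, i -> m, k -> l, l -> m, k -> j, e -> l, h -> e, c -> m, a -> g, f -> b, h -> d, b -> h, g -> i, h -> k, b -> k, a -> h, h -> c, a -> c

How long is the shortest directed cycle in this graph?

2

For each vertex v, BFS finds the shortest path from v back to v.
The shortest such closed walk is b → h → b, length 2.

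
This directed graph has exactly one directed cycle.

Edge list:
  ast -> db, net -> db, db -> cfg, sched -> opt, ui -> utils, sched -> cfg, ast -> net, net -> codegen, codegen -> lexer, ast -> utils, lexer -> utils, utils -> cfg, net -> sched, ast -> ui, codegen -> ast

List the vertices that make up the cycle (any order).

ast, net, codegen

DFS with gray/black marking from ast:
ast gray
  ui gray
    utils gray
      cfg gray
      cfg black
    utils black
  ui black
  net gray
    db gray
      db→cfg: cfg black — skip
    db black
    sched gray
      sched→cfg: cfg black — skip
      opt gray
      opt black
    sched black
    codegen gray
      codegen→ast: ast is gray → back edge
Back edge closes the cycle ast → net → codegen → ast; its vertices are {ast, net, codegen}.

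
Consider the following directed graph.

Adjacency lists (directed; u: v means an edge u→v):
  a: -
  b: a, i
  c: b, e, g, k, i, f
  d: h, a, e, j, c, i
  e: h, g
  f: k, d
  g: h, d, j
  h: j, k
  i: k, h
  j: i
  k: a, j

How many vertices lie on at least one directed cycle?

A vertex is on a directed cycle iff it belongs to a strongly connected component of size ≥ 2 (or has a self-loop).
The vertices on cycles are {c, d, e, f, g, h, i, j, k} — 9 in total.

9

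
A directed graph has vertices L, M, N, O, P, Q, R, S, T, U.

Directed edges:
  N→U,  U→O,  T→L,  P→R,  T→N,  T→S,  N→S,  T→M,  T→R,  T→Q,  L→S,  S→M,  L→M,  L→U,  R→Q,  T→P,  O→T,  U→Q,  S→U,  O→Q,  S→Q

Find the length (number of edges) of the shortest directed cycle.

For each vertex v, BFS finds the shortest path from v back to v.
The shortest such closed walk is T → N → U → O → T, length 4.

4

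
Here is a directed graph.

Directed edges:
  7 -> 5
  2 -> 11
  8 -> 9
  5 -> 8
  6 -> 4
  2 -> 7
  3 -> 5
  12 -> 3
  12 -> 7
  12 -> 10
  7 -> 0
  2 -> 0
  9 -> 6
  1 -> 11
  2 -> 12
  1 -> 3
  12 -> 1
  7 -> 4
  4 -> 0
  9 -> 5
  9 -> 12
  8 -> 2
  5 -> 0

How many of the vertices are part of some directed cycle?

A vertex is on a directed cycle iff it belongs to a strongly connected component of size ≥ 2 (or has a self-loop).
The vertices on cycles are {1, 2, 3, 5, 7, 8, 9, 12} — 8 in total.

8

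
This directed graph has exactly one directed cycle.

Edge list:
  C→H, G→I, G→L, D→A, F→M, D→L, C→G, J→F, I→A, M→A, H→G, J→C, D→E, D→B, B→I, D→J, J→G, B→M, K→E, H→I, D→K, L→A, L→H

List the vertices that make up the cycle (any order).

DFS with gray/black marking from G:
G gray
  L gray
    H gray
      H→G: G is gray → back edge
Back edge closes the cycle G → L → H → G; its vertices are {G, H, L}.

G, H, L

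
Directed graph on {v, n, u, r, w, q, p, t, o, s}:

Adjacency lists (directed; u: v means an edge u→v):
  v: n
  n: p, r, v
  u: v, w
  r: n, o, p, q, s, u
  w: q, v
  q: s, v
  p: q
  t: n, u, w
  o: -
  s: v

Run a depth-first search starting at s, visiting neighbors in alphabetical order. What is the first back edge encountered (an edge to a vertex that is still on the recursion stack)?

DFS from s (visiting neighbors in alphabetical order); mark gray on enter, black on exit:
s gray
  v gray
    n gray
      p gray
        q gray
          q→s: s is gray → back edge
First back edge: q → s.

q->s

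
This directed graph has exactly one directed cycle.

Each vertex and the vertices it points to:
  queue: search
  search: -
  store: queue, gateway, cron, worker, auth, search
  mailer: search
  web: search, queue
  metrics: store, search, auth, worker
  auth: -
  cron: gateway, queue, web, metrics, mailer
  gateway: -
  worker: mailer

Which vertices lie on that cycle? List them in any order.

DFS with gray/black marking from cron:
cron gray
  gateway gray
  gateway black
  queue gray
    search gray
    search black
  queue black
  web gray
    web→search: search black — skip
    web→queue: queue black — skip
  web black
  metrics gray
    store gray
      store→queue: queue black — skip
      store→gateway: gateway black — skip
      store→cron: cron is gray → back edge
Back edge closes the cycle cron → metrics → store → cron; its vertices are {cron, store, metrics}.

cron, store, metrics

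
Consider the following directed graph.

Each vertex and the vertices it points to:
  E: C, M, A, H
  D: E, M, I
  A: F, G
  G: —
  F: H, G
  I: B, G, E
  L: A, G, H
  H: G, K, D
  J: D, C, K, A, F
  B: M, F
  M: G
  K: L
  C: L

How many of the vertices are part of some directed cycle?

A vertex is on a directed cycle iff it belongs to a strongly connected component of size ≥ 2 (or has a self-loop).
The vertices on cycles are {A, B, C, D, E, F, H, I, K, L} — 10 in total.

10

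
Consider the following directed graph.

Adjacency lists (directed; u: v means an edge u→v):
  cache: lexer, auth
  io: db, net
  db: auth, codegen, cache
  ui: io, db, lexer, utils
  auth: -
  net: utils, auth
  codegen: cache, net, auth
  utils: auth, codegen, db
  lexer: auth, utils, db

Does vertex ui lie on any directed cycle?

ui lies on a cycle iff there is a path from ui back to itself.
Exploring from ui, it never reaches itself; equivalently, its strongly connected component is a singleton.

No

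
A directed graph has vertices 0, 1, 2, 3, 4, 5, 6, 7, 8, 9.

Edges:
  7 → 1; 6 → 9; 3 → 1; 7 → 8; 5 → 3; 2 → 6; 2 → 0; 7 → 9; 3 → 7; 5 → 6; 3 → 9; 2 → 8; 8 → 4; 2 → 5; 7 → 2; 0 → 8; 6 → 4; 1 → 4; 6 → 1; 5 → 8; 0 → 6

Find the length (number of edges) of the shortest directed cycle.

4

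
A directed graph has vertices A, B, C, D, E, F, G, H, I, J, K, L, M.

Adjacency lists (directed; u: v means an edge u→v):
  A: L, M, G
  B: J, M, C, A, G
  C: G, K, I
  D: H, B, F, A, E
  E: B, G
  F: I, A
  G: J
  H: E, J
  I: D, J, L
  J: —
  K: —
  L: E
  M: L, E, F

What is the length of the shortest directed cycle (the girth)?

For each vertex v, BFS finds the shortest path from v back to v.
The shortest such closed walk is D → F → I → D, length 3.

3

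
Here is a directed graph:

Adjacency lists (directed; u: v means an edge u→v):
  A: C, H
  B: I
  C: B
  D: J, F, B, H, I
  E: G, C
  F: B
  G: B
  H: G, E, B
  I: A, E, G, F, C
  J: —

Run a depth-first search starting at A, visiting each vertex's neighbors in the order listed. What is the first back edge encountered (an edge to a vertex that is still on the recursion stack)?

I->A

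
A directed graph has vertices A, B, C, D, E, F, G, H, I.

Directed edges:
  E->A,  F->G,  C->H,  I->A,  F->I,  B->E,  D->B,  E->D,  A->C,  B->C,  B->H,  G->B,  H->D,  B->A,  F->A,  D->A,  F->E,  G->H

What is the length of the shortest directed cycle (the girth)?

3

For each vertex v, BFS finds the shortest path from v back to v.
The shortest such closed walk is H → D → B → H, length 3.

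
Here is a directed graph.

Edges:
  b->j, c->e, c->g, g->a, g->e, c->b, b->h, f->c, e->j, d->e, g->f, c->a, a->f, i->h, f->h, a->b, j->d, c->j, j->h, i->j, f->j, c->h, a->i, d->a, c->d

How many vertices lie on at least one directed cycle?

9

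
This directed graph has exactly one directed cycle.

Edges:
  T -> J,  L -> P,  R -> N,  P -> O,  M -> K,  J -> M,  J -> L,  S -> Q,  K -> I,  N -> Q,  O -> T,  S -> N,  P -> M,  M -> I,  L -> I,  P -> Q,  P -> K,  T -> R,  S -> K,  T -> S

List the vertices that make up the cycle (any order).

J, L, O, P, T

DFS with gray/black marking from T:
T gray
  S gray
    N gray
      Q gray
      Q black
    N black
    K gray
      I gray
      I black
    K black
    S→Q: Q black — skip
  S black
  R gray
    R→N: N black — skip
  R black
  J gray
    L gray
      L→I: I black — skip
      P gray
        P→Q: Q black — skip
        P→K: K black — skip
        O gray
          O→T: T is gray → back edge
Back edge closes the cycle T → J → L → P → O → T; its vertices are {J, L, O, P, T}.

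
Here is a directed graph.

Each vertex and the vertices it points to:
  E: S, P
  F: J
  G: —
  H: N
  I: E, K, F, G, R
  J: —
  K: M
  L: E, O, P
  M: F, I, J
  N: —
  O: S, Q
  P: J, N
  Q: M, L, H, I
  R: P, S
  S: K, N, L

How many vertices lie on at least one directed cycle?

A vertex is on a directed cycle iff it belongs to a strongly connected component of size ≥ 2 (or has a self-loop).
The vertices on cycles are {E, I, K, L, M, O, Q, R, S} — 9 in total.

9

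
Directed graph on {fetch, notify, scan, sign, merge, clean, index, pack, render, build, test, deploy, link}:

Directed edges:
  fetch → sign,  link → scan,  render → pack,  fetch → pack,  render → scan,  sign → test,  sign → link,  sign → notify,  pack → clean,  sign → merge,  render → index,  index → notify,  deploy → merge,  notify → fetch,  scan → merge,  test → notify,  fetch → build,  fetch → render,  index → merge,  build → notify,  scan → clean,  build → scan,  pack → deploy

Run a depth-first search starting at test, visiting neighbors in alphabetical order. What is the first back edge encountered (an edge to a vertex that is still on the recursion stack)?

DFS from test (visiting neighbors in alphabetical order); mark gray on enter, black on exit:
test gray
  notify gray
    fetch gray
      build gray
        build→notify: notify is gray → back edge
First back edge: build → notify.

build→notify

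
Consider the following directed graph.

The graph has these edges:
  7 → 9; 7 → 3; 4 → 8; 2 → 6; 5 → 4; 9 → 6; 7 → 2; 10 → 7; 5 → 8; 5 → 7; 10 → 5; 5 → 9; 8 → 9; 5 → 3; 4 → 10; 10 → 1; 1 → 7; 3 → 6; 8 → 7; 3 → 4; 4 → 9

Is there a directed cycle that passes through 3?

Yes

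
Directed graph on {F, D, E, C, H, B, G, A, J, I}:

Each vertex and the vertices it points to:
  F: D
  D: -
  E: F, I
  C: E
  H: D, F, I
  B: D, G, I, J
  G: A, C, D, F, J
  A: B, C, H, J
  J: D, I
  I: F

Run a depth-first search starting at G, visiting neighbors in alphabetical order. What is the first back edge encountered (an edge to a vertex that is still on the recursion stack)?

B->G

DFS from G (visiting neighbors in alphabetical order); mark gray on enter, black on exit:
G gray
  A gray
    B gray
      D gray
      D black
      B→G: G is gray → back edge
First back edge: B → G.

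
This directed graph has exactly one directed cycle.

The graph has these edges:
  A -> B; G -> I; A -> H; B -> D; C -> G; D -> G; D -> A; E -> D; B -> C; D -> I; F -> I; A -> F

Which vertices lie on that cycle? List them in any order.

A, B, D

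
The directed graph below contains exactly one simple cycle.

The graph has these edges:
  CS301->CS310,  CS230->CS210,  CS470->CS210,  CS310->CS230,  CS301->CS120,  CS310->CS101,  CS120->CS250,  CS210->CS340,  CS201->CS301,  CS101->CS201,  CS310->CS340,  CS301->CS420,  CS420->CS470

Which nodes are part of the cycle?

DFS with gray/black marking from CS301:
CS301 gray
  CS120 gray
    CS250 gray
    CS250 black
  CS120 black
  CS310 gray
    CS101 gray
      CS201 gray
        CS201→CS301: CS301 is gray → back edge
Back edge closes the cycle CS301 → CS310 → CS101 → CS201 → CS301; its vertices are {CS101, CS201, CS301, CS310}.

CS101, CS201, CS301, CS310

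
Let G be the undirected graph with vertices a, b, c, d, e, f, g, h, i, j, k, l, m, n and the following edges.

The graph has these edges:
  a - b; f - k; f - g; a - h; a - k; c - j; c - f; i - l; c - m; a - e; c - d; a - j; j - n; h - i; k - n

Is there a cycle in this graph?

Yes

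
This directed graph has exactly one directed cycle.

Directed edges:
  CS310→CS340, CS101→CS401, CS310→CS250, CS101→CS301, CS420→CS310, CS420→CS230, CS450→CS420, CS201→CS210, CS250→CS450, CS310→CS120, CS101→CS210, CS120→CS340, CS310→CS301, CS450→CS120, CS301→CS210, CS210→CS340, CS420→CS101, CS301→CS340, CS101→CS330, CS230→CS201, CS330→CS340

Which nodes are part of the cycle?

CS250, CS310, CS420, CS450

DFS with gray/black marking from CS420:
CS420 gray
  CS230 gray
    CS201 gray
      CS210 gray
        CS340 gray
        CS340 black
      CS210 black
    CS201 black
  CS230 black
  CS310 gray
    CS301 gray
      CS301→CS210: CS210 black — skip
      CS301→CS340: CS340 black — skip
    CS301 black
    CS250 gray
      CS450 gray
        CS120 gray
          CS120→CS340: CS340 black — skip
        CS120 black
        CS450→CS420: CS420 is gray → back edge
Back edge closes the cycle CS420 → CS310 → CS250 → CS450 → CS420; its vertices are {CS250, CS310, CS420, CS450}.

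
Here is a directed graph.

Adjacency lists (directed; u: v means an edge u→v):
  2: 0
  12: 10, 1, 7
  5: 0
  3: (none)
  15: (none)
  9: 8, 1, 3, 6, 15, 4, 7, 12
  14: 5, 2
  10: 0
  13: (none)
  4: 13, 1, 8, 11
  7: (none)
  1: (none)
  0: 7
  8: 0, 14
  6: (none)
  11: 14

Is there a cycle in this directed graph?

No

DFS with white/gray/black marking, starting from 7:
7 gray
7 black
2 gray
  0 gray
    0→7: 7 black — skip
  0 black
2 black
12 gray
  10 gray
    10→0: 0 black — skip
  10 black
  1 gray
  1 black
  12→7: 7 black — skip
12 black
5 gray
  5→0: 0 black — skip
5 black
3 gray
3 black
15 gray
15 black
9 gray
  8 gray
    8→0: 0 black — skip
    14 gray
      14→5: 5 black — skip
      14→2: 2 black — skip
    14 black
  8 black
  9→1: 1 black — skip
  9→3: 3 black — skip
  6 gray
  6 black
  9→15: 15 black — skip
  4 gray
    13 gray
    13 black
    4→1: 1 black — skip
    4→8: 8 black — skip
    11 gray
      11→14: 14 black — skip
    11 black
  4 black
  9→7: 7 black — skip
  9→12: 12 black — skip
9 black
Every edge goes to a white or black vertex — no back edge, so the graph is acyclic.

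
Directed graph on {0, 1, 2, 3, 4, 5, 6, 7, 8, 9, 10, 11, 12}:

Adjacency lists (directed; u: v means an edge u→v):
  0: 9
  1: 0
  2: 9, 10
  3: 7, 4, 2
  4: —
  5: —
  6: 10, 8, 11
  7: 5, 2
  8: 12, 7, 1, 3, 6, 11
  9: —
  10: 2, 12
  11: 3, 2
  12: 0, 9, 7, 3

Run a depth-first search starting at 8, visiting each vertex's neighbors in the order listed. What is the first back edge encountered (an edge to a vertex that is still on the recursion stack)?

10->2

DFS from 8 (visiting each vertex's neighbors in the order listed); mark gray on enter, black on exit:
8 gray
  12 gray
    0 gray
      9 gray
      9 black
    0 black
    12→9: 9 black — skip
    7 gray
      5 gray
      5 black
      2 gray
        2→9: 9 black — skip
        10 gray
          10→2: 2 is gray → back edge
First back edge: 10 → 2.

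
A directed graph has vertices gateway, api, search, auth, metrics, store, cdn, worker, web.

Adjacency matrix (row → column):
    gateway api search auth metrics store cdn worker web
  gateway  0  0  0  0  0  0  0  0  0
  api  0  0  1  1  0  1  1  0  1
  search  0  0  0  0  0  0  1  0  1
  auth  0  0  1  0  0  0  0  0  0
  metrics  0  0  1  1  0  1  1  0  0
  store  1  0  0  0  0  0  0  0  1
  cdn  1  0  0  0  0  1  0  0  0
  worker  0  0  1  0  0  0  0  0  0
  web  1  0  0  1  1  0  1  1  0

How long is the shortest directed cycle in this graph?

3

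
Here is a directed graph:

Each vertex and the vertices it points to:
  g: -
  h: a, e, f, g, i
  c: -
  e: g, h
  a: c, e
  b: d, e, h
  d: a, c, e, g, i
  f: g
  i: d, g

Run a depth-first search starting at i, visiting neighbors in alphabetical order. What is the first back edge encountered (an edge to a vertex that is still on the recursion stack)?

h->a

DFS from i (visiting neighbors in alphabetical order); mark gray on enter, black on exit:
i gray
  d gray
    a gray
      c gray
      c black
      e gray
        g gray
        g black
        h gray
          h→a: a is gray → back edge
First back edge: h → a.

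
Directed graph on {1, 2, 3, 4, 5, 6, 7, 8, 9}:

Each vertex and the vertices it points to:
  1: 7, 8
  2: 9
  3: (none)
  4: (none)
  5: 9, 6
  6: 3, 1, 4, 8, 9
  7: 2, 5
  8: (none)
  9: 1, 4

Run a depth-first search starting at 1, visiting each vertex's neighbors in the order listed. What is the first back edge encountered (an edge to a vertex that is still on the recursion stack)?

9→1

DFS from 1 (visiting each vertex's neighbors in the order listed); mark gray on enter, black on exit:
1 gray
  7 gray
    2 gray
      9 gray
        9→1: 1 is gray → back edge
First back edge: 9 → 1.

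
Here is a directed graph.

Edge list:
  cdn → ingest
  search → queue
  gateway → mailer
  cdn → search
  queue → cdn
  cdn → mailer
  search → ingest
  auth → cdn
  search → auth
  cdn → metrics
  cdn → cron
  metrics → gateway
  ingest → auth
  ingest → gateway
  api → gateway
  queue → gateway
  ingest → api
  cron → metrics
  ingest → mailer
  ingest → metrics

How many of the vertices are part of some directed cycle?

5

A vertex is on a directed cycle iff it belongs to a strongly connected component of size ≥ 2 (or has a self-loop).
The vertices on cycles are {cdn, auth, queue, ingest, search} — 5 in total.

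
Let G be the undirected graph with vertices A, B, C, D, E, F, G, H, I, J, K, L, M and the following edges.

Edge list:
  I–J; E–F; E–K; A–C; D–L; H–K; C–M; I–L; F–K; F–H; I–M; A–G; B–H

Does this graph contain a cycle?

DFS, tracking each vertex's parent; an edge to a visited non-parent vertex closes a cycle.
Start from B:
visit B (parent –)
  visit H (parent B)
    visit K (parent H)
      K–H: parent, skip
      visit F (parent K)
        F–K: parent, skip
        F–H: H visited and ≠ parent → cycle
Cycle: H – K – F – H.

Yes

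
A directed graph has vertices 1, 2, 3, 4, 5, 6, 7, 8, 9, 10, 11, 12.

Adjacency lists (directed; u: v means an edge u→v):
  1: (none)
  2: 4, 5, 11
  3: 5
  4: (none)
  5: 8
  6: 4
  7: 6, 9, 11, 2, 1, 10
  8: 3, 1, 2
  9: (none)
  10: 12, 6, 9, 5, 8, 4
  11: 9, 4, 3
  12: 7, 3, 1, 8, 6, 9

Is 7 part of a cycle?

Yes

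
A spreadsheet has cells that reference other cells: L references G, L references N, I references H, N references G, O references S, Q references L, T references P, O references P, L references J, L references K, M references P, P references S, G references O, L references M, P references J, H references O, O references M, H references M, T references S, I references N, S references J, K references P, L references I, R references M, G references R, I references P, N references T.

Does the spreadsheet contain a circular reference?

No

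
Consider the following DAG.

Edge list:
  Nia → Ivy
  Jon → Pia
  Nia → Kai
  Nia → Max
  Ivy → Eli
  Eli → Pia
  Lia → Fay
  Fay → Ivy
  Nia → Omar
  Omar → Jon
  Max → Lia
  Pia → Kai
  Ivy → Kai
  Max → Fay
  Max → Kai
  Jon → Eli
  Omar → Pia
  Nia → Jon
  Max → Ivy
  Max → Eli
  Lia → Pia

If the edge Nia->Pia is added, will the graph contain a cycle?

Adding Nia→Pia creates a cycle iff Pia can already reach Nia.
Explore from Pia: no path reaches Nia. The graph stays acyclic.

No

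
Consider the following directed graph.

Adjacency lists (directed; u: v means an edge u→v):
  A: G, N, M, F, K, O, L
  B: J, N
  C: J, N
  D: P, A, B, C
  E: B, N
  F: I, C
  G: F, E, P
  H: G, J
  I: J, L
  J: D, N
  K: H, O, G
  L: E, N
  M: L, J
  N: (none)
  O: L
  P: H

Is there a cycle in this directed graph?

Yes

DFS with white/gray/black marking, starting from A:
A gray
  G gray
    F gray
      I gray
        J gray
          D gray
            P gray
              H gray
                H→G: G is gray → back edge
Back edge found, so a cycle exists: G → F → I → J → D → P → H → G.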